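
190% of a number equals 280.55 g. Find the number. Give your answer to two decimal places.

147.66 g

280.55 g ÷ 1.9 ≈ 147.66 g.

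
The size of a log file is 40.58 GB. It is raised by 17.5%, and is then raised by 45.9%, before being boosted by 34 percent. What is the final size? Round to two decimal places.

Each change multiplies by a factor: 1.175 × 1.459 × 1.34 = 2.2971955.
40.58 × 2.2971955 = 93.22019339 ≈ 93.22.

93.22 GB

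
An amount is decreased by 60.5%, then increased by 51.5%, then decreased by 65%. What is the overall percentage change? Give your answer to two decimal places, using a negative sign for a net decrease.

The combined multiplier is 0.395 × 1.515 × 0.35 = 0.20944875.
That corresponds to a decrease of 79.06%.

-79.06%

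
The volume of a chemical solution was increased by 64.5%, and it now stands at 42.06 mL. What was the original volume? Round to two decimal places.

25.57 mL

The overall multiplier applied was 1.645.
So the original volume was 42.06 ÷ 1.645 ≈ 25.57 mL.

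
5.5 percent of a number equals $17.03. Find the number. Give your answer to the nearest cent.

$309.64

$17.03 ÷ 0.055 ≈ $309.64.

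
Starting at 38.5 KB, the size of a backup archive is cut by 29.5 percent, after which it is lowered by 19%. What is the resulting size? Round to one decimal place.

22.0 KB

Apply the 29.5% decrease: 38.5 × 0.705 = 27.1425.
After the 19% decrease: 27.1425 × 0.81 = 21.985425 ≈ 22.0.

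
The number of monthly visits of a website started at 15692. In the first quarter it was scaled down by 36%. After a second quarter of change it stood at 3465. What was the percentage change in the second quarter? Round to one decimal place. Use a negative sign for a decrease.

After the first quarter: 15692 × 0.64 = 10042.88.
Second-quarter multiplier: 3465 ÷ 10042.88 ≈ 0.34502.
That is a change of -65.5%.

-65.5%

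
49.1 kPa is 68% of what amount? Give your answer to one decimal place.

49.1 kPa ÷ 0.68 ≈ 72.2 kPa.

72.2 kPa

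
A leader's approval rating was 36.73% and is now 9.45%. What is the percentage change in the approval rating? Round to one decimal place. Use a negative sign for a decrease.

The change is 9.45 − 36.73 = -27.28 percentage points.
Relative to the original 36.73%, that is -27.28 ÷ 36.73 ≈ -74.3%.

-74.3%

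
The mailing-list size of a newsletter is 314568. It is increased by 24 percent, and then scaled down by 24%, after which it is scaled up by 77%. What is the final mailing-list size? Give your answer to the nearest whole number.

Each change multiplies by a factor: 1.24 × 0.76 × 1.77 = 1.668048.
314568 × 1.668048 = 524714.523264 ≈ 524715.

524715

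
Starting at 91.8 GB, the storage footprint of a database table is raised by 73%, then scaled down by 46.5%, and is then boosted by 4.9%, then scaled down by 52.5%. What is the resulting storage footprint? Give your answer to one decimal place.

Each change multiplies by a factor: 1.73 × 0.535 × 1.049 × 0.475 = 0.46117842625.
91.8 × 0.46117842625 = 42.33617952975 ≈ 42.3.

42.3 GB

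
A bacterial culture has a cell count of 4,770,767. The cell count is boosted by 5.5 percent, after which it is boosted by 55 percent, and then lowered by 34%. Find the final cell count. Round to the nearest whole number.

5.5% increase: 4,770,767 × 1.055 = 5033159.185.
55% increase: 5033159.185 × 1.55 = 7801396.73675.
Apply the 34% decrease: 7801396.73675 × 0.66 = 5148921.846255 ≈ 5,148,922.

5,148,922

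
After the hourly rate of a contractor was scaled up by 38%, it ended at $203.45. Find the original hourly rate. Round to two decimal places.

$147.43

The overall multiplier applied was 1.38.
So the original hourly rate was $203.45 ÷ 1.38 ≈ $147.43.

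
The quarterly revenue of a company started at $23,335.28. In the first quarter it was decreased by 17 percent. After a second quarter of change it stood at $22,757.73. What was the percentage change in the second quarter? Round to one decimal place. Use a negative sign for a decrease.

17.5%

After the first quarter: $23,335.28 × 0.83 = $19368.2824.
Second-quarter multiplier: $22,757.73 ÷ $19368.2824 ≈ 1.175.
That is a change of 17.5%.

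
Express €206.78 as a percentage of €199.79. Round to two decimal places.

€206.78 ÷ €199.79 ≈ 103.50%.

103.50%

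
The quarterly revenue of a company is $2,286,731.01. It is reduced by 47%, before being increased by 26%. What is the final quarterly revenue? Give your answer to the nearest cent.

$1,527,078.97

Each change multiplies by a factor: 0.53 × 1.26 = 0.6678.
$2,286,731.01 × 0.6678 = $1527078.968478 ≈ $1,527,078.97.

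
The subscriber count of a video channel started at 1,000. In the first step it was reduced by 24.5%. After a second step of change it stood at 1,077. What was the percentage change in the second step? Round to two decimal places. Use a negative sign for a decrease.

42.65%

After the first step: 1,000 × 0.755 = 755.
Second-step multiplier: 1,077 ÷ 755 ≈ 1.42649.
That is a change of 42.65%.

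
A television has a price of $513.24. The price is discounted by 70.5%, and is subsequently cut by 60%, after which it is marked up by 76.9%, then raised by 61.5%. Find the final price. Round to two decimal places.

$173.02

Each change multiplies by a factor: 0.295 × 0.4 × 1.769 × 1.615 = 0.33711833.
$513.24 × 0.33711833 = $173.0226116892 ≈ $173.02.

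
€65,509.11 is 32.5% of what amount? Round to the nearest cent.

€65,509.11 ÷ 0.325 ≈ €201,566.49.

€201,566.49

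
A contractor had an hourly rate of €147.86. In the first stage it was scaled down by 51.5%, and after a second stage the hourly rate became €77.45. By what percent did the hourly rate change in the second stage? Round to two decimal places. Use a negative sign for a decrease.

8.00%

After the first stage: €147.86 × 0.485 = €71.7121.
Second-stage multiplier: €77.45 ÷ €71.7121 ≈ 1.080013.
That is a change of 8.00%.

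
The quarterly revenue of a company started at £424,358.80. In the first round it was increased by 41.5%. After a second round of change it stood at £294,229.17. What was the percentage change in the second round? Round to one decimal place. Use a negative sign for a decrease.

-51.0%

After the first round: £424,358.80 × 1.415 = £600467.702.
Second-round multiplier: £294,229.17 ÷ £600467.702 ≈ 0.49.
That is a change of -51.0%.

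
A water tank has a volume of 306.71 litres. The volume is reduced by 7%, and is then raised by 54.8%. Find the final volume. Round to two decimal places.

441.55 litres

After the 7% decrease: 306.71 × 0.93 = 285.2403.
After the 54.8% increase: 285.2403 × 1.548 = 441.5519844 ≈ 441.55.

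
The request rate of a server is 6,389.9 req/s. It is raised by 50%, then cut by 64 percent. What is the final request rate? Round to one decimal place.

50% increase: 6,389.9 × 1.5 = 9584.85.
After the 64% decrease: 9584.85 × 0.36 = 3450.546 ≈ 3,450.5.

3,450.5 req/s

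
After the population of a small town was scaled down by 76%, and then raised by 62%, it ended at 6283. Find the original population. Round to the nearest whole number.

Undoing the 62% increase: 6283 ÷ 1.62 ≈ 3878.395062.
Undoing the 76% decrease: 3878.395062 ÷ 0.24 ≈ 16160.

16160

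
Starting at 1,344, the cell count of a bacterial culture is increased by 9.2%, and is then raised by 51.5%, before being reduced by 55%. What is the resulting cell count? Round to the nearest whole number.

9.2% increase: 1,344 × 1.092 = 1467.648.
Apply the 51.5% increase: 1467.648 × 1.515 = 2223.48672.
Apply the 55% decrease: 2223.48672 × 0.45 = 1000.569024 ≈ 1,001.

1,001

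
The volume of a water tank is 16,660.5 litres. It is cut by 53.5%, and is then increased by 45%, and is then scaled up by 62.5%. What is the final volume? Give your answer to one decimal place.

Each change multiplies by a factor: 0.465 × 1.45 × 1.625 = 1.09565625.
16,660.5 × 1.09565625 = 18254.180953125 ≈ 18,254.2.

18,254.2 litres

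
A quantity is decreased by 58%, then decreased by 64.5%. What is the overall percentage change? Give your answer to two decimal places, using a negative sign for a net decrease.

The combined multiplier is 0.42 × 0.355 = 0.1491.
That corresponds to a decrease of 85.09%.

-85.09%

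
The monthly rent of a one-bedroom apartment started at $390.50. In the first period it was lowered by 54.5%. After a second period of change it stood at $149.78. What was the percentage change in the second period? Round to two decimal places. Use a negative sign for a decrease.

After the first period: $390.50 × 0.455 = $177.6775.
Second-period multiplier: $149.78 ÷ $177.6775 ≈ 0.842988.
That is a change of -15.70%.

-15.70%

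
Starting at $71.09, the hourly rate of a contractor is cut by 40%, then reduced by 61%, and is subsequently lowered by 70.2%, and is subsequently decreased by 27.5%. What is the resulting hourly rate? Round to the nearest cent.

40% decrease: $71.09 × 0.6 = $42.654.
61% decrease: $42.654 × 0.39 = $16.63506.
Apply the 70.2% decrease: $16.63506 × 0.298 = $4.95724788.
After the 27.5% decrease: $4.95724788 × 0.725 = $3.594004713 ≈ $3.59.

$3.59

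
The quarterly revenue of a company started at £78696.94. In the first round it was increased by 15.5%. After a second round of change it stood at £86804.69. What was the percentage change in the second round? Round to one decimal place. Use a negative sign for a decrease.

After the first round: £78696.94 × 1.155 = £90894.9657.
Second-round multiplier: £86804.69 ÷ £90894.9657 ≈ 0.955.
That is a change of -4.5%.

-4.5%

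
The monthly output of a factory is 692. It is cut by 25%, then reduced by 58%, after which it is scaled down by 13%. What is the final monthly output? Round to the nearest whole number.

190

After the 25% decrease: 692 × 0.75 = 519.
Apply the 58% decrease: 519 × 0.42 = 217.98.
After the 13% decrease: 217.98 × 0.87 = 189.6426 ≈ 190.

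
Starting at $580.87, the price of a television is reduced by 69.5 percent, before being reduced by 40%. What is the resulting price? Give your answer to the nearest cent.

$106.30

Apply the 69.5% decrease: $580.87 × 0.305 = $177.16535.
After the 40% decrease: $177.16535 × 0.6 = $106.29921 ≈ $106.30.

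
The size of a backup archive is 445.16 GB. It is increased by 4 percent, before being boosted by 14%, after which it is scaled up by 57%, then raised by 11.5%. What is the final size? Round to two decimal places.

923.91 GB

4% increase: 445.16 × 1.04 = 462.9664.
After the 14% increase: 462.9664 × 1.14 = 527.781696.
Apply the 57% increase: 527.781696 × 1.57 = 828.61726272.
Apply the 11.5% increase: 828.61726272 × 1.115 = 923.9082479328 ≈ 923.91.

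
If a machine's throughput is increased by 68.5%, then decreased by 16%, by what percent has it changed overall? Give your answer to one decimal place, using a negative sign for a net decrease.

41.5%

The combined multiplier is 1.685 × 0.84 = 1.4154.
That corresponds to an increase of 41.5%.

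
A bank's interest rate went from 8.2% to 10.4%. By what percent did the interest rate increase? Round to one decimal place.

The change is 10.4 − 8.2 = 2.2 percentage points.
Relative to the original 8.2%, that is 2.2 ÷ 8.2 ≈ 26.8%.
So the interest rate rose by 26.8%.

26.8%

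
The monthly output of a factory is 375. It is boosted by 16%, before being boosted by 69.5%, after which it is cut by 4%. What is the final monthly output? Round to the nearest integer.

Each change multiplies by a factor: 1.16 × 1.695 × 0.96 = 1.887552.
375 × 1.887552 = 707.832 ≈ 708.

708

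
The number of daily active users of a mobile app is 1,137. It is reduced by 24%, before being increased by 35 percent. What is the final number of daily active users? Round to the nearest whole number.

1,167

Each change multiplies by a factor: 0.76 × 1.35 = 1.026.
1,137 × 1.026 = 1166.562 ≈ 1,167.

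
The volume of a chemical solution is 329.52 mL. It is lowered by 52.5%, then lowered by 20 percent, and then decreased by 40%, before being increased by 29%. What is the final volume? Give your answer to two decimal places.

Apply the 52.5% decrease: 329.52 × 0.475 = 156.522.
Apply the 20% decrease: 156.522 × 0.8 = 125.2176.
Apply the 40% decrease: 125.2176 × 0.6 = 75.13056.
After the 29% increase: 75.13056 × 1.29 = 96.9184224 ≈ 96.92.

96.92 mL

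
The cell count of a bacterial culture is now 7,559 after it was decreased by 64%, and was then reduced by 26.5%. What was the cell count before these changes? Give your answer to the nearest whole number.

Undoing the 26.5% decrease: 7,559 ÷ 0.735 ≈ 10284.353741.
Undoing the 64% decrease: 10284.353741 ÷ 0.36 ≈ 28,568.

28,568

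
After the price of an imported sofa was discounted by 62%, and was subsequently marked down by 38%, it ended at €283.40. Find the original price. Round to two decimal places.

Undoing the 38% decrease: €283.40 ÷ 0.62 ≈ €457.096774.
Undoing the 62% decrease: €457.096774 ÷ 0.38 ≈ €1,202.89.

€1,202.89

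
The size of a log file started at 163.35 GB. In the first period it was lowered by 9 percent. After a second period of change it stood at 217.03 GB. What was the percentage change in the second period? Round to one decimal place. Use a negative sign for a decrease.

After the first period: 163.35 × 0.91 = 148.6485.
Second-period multiplier: 217.03 ÷ 148.6485 ≈ 1.46002.
That is a change of 46.0%.

46.0%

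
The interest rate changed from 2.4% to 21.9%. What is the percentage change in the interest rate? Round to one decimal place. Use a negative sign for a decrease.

812.5%

The change is 21.9 − 2.4 = 19.5 percentage points.
Relative to the original 2.4%, that is 19.5 ÷ 2.4 = 812.5%.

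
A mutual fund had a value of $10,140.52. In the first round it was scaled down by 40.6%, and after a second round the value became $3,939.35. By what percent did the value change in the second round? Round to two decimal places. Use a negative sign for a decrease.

After the first round: $10,140.52 × 0.594 = $6023.46888.
Second-round multiplier: $3,939.35 ÷ $6023.46888 ≈ 0.654.
That is a change of -34.60%.

-34.60%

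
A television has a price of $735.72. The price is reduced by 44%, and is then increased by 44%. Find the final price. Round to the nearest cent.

$593.28

Apply the 44% decrease: $735.72 × 0.56 = $412.0032.
After the 44% increase: $412.0032 × 1.44 = $593.284608 ≈ $593.28.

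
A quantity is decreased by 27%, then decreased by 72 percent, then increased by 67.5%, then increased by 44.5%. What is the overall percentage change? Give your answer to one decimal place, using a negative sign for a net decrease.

A 27% decrease multiplies by 0.73.
Then a 72% decrease: 0.73 × 0.28 = 0.2044.
Then a 67.5% increase: 0.2044 × 1.675 = 0.34237.
Then a 44.5% increase: 0.34237 × 1.445 = 0.49472465.
Overall factor 0.49472465, i.e. -50.5%.

-50.5%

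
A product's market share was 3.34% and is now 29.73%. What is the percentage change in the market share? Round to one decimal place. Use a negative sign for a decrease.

The change is 29.73 − 3.34 = 26.39 percentage points.
Relative to the original 3.34%, that is 26.39 ÷ 3.34 ≈ 790.1%.

790.1%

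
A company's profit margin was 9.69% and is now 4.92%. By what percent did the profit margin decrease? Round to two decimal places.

49.23%

The change is 4.92 − 9.69 = -4.77 percentage points.
Relative to the original 9.69%, that is -4.77 ÷ 9.69 ≈ -49.23%.
So the profit margin fell by 49.23%.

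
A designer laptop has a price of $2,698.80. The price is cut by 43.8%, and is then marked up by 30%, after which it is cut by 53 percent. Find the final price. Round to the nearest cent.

43.8% decrease: $2,698.80 × 0.562 = $1516.7256.
30% increase: $1516.7256 × 1.3 = $1971.74328.
Apply the 53% decrease: $1971.74328 × 0.47 = $926.7193416 ≈ $926.72.

$926.72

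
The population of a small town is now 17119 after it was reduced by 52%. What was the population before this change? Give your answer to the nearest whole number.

35665

The overall multiplier applied was 0.48.
So the original population was 17119 ÷ 0.48 ≈ 35665.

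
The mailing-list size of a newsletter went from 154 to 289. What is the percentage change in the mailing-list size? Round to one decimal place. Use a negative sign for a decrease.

87.7%

Change: 289 − 154 = 135.
Relative to the original: 135 ÷ 154 ≈ 87.7%.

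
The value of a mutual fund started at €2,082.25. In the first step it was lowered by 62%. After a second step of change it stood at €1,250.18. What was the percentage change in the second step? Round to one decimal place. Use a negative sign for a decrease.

After the first step: €2,082.25 × 0.38 = €791.255.
Second-step multiplier: €1,250.18 ÷ €791.255 ≈ 1.58.
That is a change of 58.0%.

58.0%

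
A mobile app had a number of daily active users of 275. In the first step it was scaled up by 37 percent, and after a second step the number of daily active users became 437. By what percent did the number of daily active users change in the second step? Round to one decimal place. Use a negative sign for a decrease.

After the first step: 275 × 1.37 = 376.75.
Second-step multiplier: 437 ÷ 376.75 ≈ 1.15992.
That is a change of 16.0%.

16.0%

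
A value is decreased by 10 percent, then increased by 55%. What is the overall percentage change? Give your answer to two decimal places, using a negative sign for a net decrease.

A 10% decrease multiplies by 0.9.
Then a 55% increase: 0.9 × 1.55 = 1.395.
Overall factor 1.395, i.e. 39.50%.

39.50%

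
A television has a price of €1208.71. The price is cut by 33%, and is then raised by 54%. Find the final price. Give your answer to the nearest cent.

Each change multiplies by a factor: 0.67 × 1.54 = 1.0318.
€1208.71 × 1.0318 = €1247.146978 ≈ €1247.15.

€1247.15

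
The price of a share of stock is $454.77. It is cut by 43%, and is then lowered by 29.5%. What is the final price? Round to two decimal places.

43% decrease: $454.77 × 0.57 = $259.2189.
Apply the 29.5% decrease: $259.2189 × 0.705 = $182.7493245 ≈ $182.75.

$182.75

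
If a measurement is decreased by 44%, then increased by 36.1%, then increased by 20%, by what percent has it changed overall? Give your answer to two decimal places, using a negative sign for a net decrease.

-8.54%

The combined multiplier is 0.56 × 1.361 × 1.2 = 0.914592.
That corresponds to a decrease of 8.54%.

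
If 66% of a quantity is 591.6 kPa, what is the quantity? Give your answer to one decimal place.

896.4 kPa

591.6 kPa ÷ 0.66 ≈ 896.4 kPa.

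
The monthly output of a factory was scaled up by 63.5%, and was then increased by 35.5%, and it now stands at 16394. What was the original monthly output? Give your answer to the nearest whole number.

The overall multiplier applied was 1.635 × 1.355 = 2.215425.
So the original monthly output was 16394 ÷ 2.215425 ≈ 7400.

7400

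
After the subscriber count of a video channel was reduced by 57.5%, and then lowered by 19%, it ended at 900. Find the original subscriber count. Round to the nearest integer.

2,614

The overall multiplier applied was 0.425 × 0.81 = 0.34425.
So the original subscriber count was 900 ÷ 0.34425 ≈ 2,614.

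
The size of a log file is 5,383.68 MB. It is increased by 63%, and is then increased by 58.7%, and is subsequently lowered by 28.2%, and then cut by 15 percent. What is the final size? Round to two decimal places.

Each change multiplies by a factor: 1.63 × 1.587 × 0.718 × 0.85 = 1.578730143.
5,383.68 × 1.578730143 = 8499.37789626624 ≈ 8,499.38.

8,499.38 MB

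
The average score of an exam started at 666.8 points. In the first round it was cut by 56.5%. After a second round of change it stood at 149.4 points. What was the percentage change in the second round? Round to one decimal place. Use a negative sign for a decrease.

After the first round: 666.8 × 0.435 = 290.058.
Second-round multiplier: 149.4 ÷ 290.058 ≈ 0.51507.
That is a change of -48.5%.

-48.5%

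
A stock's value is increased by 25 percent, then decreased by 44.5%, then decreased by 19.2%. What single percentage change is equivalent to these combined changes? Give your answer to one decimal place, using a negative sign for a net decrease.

-43.9%

A 25% increase multiplies by 1.25.
Then a 44.5% decrease: 1.25 × 0.555 = 0.69375.
Then a 19.2% decrease: 0.69375 × 0.808 = 0.56055.
Overall factor 0.56055, i.e. -43.9%.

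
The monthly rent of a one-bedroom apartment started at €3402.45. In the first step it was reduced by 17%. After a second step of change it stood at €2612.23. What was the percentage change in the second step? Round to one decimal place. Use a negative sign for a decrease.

After the first step: €3402.45 × 0.83 = €2824.0335.
Second-step multiplier: €2612.23 ÷ €2824.0335 ≈ 0.925.
That is a change of -7.5%.

-7.5%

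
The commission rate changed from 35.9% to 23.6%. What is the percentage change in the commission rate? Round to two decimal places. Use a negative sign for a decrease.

The change is 23.6 − 35.9 = -12.3 percentage points.
Relative to the original 35.9%, that is -12.3 ÷ 35.9 ≈ -34.26%.

-34.26%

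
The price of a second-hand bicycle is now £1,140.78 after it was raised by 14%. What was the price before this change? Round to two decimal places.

The overall multiplier applied was 1.14.
So the original price was £1,140.78 ÷ 1.14 ≈ £1,000.68.

£1,000.68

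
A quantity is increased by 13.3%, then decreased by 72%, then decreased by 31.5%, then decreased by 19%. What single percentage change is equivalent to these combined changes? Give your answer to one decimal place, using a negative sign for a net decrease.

The combined multiplier is 1.133 × 0.28 × 0.685 × 0.81 = 0.176020614.
That corresponds to a decrease of 82.4%.

-82.4%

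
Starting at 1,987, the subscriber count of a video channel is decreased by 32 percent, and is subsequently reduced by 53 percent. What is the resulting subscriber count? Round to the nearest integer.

32% decrease: 1,987 × 0.68 = 1351.16.
Apply the 53% decrease: 1351.16 × 0.47 = 635.0452 ≈ 635.

635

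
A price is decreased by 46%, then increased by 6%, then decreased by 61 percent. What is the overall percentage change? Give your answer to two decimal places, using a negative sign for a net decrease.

The combined multiplier is 0.54 × 1.06 × 0.39 = 0.223236.
That corresponds to a decrease of 77.68%.

-77.68%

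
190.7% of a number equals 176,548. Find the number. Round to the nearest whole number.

92,579

176,548 ÷ 1.907 ≈ 92,579.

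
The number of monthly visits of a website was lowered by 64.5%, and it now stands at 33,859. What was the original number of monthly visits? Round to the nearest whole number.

95,377

The overall multiplier applied was 0.355.
So the original number of monthly visits was 33,859 ÷ 0.355 ≈ 95,377.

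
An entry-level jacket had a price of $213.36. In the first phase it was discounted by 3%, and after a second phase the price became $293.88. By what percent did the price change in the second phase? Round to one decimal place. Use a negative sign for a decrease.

After the first phase: $213.36 × 0.97 = $206.9592.
Second-phase multiplier: $293.88 ÷ $206.9592 ≈ 1.41999.
That is a change of 42.0%.

42.0%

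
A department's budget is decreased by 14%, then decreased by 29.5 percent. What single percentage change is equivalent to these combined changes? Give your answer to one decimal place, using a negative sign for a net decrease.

A 14% decrease multiplies by 0.86.
Then a 29.5% decrease: 0.86 × 0.705 = 0.6063.
Overall factor 0.6063, i.e. -39.4%.

-39.4%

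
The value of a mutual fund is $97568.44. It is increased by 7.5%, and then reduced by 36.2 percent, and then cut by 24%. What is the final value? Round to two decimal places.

$50857.16

Each change multiplies by a factor: 1.075 × 0.638 × 0.76 = 0.521246.
$97568.44 × 0.521246 = $50857.15907624 ≈ $50857.16.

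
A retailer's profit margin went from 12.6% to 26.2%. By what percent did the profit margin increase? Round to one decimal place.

107.9%

The change is 26.2 − 12.6 = 13.6 percentage points.
Relative to the original 12.6%, that is 13.6 ÷ 12.6 ≈ 107.9%.
So the profit margin rose by 107.9%.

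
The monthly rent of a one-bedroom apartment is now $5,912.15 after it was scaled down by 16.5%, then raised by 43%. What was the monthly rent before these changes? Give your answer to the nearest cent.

$4,951.34

Undoing the 43% increase: $5,912.15 ÷ 1.43 ≈ $4134.370629.
Undoing the 16.5% decrease: $4134.370629 ÷ 0.835 ≈ $4,951.34.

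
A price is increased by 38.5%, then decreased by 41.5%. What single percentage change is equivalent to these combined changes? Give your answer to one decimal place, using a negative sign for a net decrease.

-19.0%

The combined multiplier is 1.385 × 0.585 = 0.810225.
That corresponds to a decrease of 19.0%.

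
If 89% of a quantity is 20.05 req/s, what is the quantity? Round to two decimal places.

20.05 req/s ÷ 0.89 ≈ 22.53 req/s.

22.53 req/s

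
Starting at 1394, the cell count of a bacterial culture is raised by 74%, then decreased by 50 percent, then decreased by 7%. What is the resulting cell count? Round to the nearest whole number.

Each change multiplies by a factor: 1.74 × 0.5 × 0.93 = 0.8091.
1394 × 0.8091 = 1127.8854 ≈ 1128.

1128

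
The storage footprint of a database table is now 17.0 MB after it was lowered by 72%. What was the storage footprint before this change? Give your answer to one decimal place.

60.7 MB

The overall multiplier applied was 0.28.
So the original storage footprint was 17.0 ÷ 0.28 ≈ 60.7 MB.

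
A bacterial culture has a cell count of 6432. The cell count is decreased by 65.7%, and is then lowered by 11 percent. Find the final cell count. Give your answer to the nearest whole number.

Each change multiplies by a factor: 0.343 × 0.89 = 0.30527.
6432 × 0.30527 = 1963.49664 ≈ 1963.

1963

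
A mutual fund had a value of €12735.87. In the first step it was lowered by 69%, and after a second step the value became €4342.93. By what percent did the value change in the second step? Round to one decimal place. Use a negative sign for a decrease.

10.0%

After the first step: €12735.87 × 0.31 = €3948.1197.
Second-step multiplier: €4342.93 ÷ €3948.1197 ≈ 1.1.
That is a change of 10.0%.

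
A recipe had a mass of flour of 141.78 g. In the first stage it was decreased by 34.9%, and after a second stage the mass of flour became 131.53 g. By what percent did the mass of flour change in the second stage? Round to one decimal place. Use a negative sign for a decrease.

42.5%

After the first stage: 141.78 × 0.651 = 92.29878.
Second-stage multiplier: 131.53 ÷ 92.29878 ≈ 1.42505.
That is a change of 42.5%.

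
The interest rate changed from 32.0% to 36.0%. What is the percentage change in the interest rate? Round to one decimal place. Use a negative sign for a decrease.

The change is 36.0 − 32.0 = 4.0 percentage points.
Relative to the original 32.0%, that is 4.0 ÷ 32.0 = 12.5%.

12.5%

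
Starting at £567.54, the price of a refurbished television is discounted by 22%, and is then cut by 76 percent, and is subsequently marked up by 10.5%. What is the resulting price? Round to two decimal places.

After the 22% decrease: £567.54 × 0.78 = £442.6812.
After the 76% decrease: £442.6812 × 0.24 = £106.243488.
After the 10.5% increase: £106.243488 × 1.105 = £117.39905424 ≈ £117.40.

£117.40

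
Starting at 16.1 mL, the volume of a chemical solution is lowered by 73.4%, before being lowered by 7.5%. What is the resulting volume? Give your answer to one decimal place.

4.0 mL

Apply the 73.4% decrease: 16.1 × 0.266 = 4.2826.
7.5% decrease: 4.2826 × 0.925 = 3.961405 ≈ 4.0.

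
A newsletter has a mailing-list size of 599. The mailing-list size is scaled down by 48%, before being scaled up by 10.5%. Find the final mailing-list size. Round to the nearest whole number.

344

48% decrease: 599 × 0.52 = 311.48.
After the 10.5% increase: 311.48 × 1.105 = 344.1854 ≈ 344.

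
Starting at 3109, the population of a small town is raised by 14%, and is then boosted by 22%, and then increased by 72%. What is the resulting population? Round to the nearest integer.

7437

After the 14% increase: 3109 × 1.14 = 3544.26.
Apply the 22% increase: 3544.26 × 1.22 = 4323.9972.
After the 72% increase: 4323.9972 × 1.72 = 7437.275184 ≈ 7437.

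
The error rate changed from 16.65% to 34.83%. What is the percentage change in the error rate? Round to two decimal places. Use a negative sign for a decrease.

The change is 34.83 − 16.65 = 18.18 percentage points.
Relative to the original 16.65%, that is 18.18 ÷ 16.65 ≈ 109.19%.

109.19%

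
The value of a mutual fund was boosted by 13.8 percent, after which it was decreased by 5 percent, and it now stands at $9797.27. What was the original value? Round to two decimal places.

$9062.32

Undoing the 5% decrease: $9797.27 ÷ 0.95 ≈ $10312.915789.
Undoing the 13.8% increase: $10312.915789 ÷ 1.138 ≈ $9062.32.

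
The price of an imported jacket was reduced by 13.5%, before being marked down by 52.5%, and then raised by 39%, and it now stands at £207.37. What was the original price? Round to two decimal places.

The overall multiplier applied was 0.865 × 0.475 × 1.39 = 0.57111625.
So the original price was £207.37 ÷ 0.57111625 ≈ £363.10.

£363.10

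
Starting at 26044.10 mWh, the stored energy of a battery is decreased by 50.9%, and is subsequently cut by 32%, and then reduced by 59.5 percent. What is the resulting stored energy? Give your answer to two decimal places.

3521.72 mWh

50.9% decrease: 26044.10 × 0.491 = 12787.6531.
Apply the 32% decrease: 12787.6531 × 0.68 = 8695.604108.
Apply the 59.5% decrease: 8695.604108 × 0.405 = 3521.71966374 ≈ 3521.72.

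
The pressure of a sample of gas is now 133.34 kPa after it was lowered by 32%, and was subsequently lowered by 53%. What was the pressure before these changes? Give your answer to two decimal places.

Undoing the 53% decrease: 133.34 ÷ 0.47 ≈ 283.702128.
Undoing the 32% decrease: 283.702128 ÷ 0.68 ≈ 417.21 kPa.

417.21 kPa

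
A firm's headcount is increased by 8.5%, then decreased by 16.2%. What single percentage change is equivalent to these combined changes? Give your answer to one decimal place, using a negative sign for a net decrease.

-9.1%

The combined multiplier is 1.085 × 0.838 = 0.90923.
That corresponds to a decrease of 9.1%.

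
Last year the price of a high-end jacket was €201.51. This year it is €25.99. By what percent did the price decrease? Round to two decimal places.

Change: €25.99 − €201.51 = -€175.52.
Relative to the original: -€175.52 ÷ €201.51 ≈ -87.10%.
So the price decreased by 87.10%.

87.10%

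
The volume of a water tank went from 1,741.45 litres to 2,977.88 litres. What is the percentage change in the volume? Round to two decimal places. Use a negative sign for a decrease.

71.00%

Change: 2,977.88 − 1,741.45 = 1,236.43.
Relative to the original: 1,236.43 ÷ 1,741.45 ≈ 71.00%.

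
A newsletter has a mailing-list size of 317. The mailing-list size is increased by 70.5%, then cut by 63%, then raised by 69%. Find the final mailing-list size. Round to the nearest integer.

After the 70.5% increase: 317 × 1.705 = 540.485.
63% decrease: 540.485 × 0.37 = 199.97945.
69% increase: 199.97945 × 1.69 = 337.9652705 ≈ 338.

338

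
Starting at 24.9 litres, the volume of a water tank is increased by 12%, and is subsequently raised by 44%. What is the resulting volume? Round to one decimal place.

Apply the 12% increase: 24.9 × 1.12 = 27.888.
Apply the 44% increase: 27.888 × 1.44 = 40.15872 ≈ 40.2.

40.2 litres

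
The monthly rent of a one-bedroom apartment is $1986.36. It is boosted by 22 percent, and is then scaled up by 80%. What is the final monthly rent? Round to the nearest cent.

$4362.05

After the 22% increase: $1986.36 × 1.22 = $2423.3592.
After the 80% increase: $2423.3592 × 1.8 = $4362.04656 ≈ $4362.05.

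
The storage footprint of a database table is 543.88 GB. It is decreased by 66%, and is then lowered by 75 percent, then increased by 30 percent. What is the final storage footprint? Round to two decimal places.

60.10 GB

After the 66% decrease: 543.88 × 0.34 = 184.9192.
After the 75% decrease: 184.9192 × 0.25 = 46.2298.
After the 30% increase: 46.2298 × 1.3 = 60.09874 ≈ 60.10.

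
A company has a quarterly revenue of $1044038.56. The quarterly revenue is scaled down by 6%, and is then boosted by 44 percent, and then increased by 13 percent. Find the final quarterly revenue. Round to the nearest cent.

Apply the 6% decrease: $1044038.56 × 0.94 = $981396.2464.
After the 44% increase: $981396.2464 × 1.44 = $1413210.594816.
13% increase: $1413210.594816 × 1.13 = $1596927.97214208 ≈ $1596927.97.

$1596927.97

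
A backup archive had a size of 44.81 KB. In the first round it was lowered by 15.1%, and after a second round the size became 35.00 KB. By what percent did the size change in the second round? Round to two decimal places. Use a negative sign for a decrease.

After the first round: 44.81 × 0.849 = 38.04369.
Second-round multiplier: 35.00 ÷ 38.04369 ≈ 0.919995.
That is a change of -8.00%.

-8.00%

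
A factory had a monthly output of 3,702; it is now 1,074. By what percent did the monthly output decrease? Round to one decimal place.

Change: 1,074 − 3,702 = -2,628.
Relative to the original: -2,628 ÷ 3,702 ≈ -71.0%.
So the monthly output decreased by 71.0%.

71.0%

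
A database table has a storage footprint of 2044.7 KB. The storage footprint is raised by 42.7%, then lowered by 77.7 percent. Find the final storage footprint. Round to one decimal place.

650.7 KB

Each change multiplies by a factor: 1.427 × 0.223 = 0.318221.
2044.7 × 0.318221 = 650.6664787 ≈ 650.7.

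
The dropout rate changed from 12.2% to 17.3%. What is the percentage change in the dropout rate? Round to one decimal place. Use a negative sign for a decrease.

41.8%

The change is 17.3 − 12.2 = 5.1 percentage points.
Relative to the original 12.2%, that is 5.1 ÷ 12.2 ≈ 41.8%.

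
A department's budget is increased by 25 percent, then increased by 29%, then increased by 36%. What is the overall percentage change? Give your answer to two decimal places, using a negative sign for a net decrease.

119.30%

The combined multiplier is 1.25 × 1.29 × 1.36 = 2.193.
That corresponds to an increase of 119.30%.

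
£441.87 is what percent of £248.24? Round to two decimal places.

178.00%

£441.87 ÷ £248.24 ≈ 178.00%.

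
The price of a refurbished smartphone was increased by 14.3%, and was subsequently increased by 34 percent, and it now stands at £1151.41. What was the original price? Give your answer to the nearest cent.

The overall multiplier applied was 1.143 × 1.34 = 1.53162.
So the original price was £1151.41 ÷ 1.53162 ≈ £751.76.

£751.76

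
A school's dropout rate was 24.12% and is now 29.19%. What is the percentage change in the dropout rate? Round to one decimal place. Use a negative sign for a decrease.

21.0%

The change is 29.19 − 24.12 = 5.07 percentage points.
Relative to the original 24.12%, that is 5.07 ÷ 24.12 ≈ 21.0%.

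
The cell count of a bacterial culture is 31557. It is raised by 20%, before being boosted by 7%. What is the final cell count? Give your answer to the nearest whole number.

40519

Apply the 20% increase: 31557 × 1.2 = 37868.4.
Apply the 7% increase: 37868.4 × 1.07 = 40519.188 ≈ 40519.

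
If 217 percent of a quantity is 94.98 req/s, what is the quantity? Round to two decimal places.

43.77 req/s

94.98 req/s ÷ 2.17 ≈ 43.77 req/s.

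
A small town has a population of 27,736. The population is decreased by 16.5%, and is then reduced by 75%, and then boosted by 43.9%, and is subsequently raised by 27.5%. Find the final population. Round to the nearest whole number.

10,623

16.5% decrease: 27,736 × 0.835 = 23159.56.
Apply the 75% decrease: 23159.56 × 0.25 = 5789.89.
43.9% increase: 5789.89 × 1.439 = 8331.65171.
27.5% increase: 8331.65171 × 1.275 = 10622.85593025 ≈ 10,623.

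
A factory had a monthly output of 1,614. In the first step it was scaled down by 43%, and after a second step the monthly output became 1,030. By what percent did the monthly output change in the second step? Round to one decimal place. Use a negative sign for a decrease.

After the first step: 1,614 × 0.57 = 919.98.
Second-step multiplier: 1,030 ÷ 919.98 ≈ 1.11959.
That is a change of 12.0%.

12.0%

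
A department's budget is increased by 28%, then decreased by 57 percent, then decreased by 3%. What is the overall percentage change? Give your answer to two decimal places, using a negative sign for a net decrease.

-46.61%

The combined multiplier is 1.28 × 0.43 × 0.97 = 0.533888.
That corresponds to a decrease of 46.61%.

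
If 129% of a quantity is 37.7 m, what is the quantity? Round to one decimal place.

37.7 m ÷ 1.29 ≈ 29.2 m.

29.2 m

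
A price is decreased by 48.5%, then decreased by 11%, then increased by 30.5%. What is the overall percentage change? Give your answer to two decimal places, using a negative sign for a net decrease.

The combined multiplier is 0.515 × 0.89 × 1.305 = 0.59814675.
That corresponds to a decrease of 40.19%.

-40.19%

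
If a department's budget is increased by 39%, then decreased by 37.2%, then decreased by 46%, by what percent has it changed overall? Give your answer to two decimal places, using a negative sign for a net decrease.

-52.86%

The combined multiplier is 1.39 × 0.628 × 0.54 = 0.4713768.
That corresponds to a decrease of 52.86%.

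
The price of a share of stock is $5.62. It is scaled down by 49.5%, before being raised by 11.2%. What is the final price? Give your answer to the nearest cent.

$3.16

Each change multiplies by a factor: 0.505 × 1.112 = 0.56156.
$5.62 × 0.56156 = $3.1559672 ≈ $3.16.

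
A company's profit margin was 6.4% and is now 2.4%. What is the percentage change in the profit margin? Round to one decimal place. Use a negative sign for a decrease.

The change is 2.4 − 6.4 = -4.0 percentage points.
Relative to the original 6.4%, that is -4.0 ÷ 6.4 = -62.5%.

-62.5%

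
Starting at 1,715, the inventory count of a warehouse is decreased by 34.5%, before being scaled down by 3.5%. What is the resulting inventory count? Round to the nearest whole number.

34.5% decrease: 1,715 × 0.655 = 1123.325.
Apply the 3.5% decrease: 1123.325 × 0.965 = 1084.008625 ≈ 1,084.

1,084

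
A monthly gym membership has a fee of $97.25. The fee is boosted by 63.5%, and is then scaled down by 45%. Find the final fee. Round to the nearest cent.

$87.45

After the 63.5% increase: $97.25 × 1.635 = $159.00375.
After the 45% decrease: $159.00375 × 0.55 = $87.4520625 ≈ $87.45.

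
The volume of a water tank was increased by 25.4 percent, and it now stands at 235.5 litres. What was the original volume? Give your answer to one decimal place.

187.8 litres

The overall multiplier applied was 1.254.
So the original volume was 235.5 ÷ 1.254 ≈ 187.8 litres.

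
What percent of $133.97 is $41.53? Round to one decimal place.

31.0%

$41.53 ÷ $133.97 ≈ 31.0%.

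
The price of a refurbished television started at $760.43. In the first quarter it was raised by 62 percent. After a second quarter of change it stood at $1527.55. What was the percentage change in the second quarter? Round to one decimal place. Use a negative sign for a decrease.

After the first quarter: $760.43 × 1.62 = $1231.8966.
Second-quarter multiplier: $1527.55 ÷ $1231.8966 ≈ 1.24.
That is a change of 24.0%.

24.0%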